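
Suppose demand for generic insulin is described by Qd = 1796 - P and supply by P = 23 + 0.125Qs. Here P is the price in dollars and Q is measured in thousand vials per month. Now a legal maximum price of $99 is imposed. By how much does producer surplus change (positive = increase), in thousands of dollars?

Rearranging supply gives Qs = 8P - 184. Equilibrium: 1796 - P = 8P - 184, so 1980 = 9P and P* = 220, Q* = 1576.
Since 99 < 220, the ceiling is binding.
At P = 99: Qd = 1796 - 99 = 1697 and Qs = 8·99 - 184 = 608.
Producer surplus without the control is ½ · (220 - 23) · 1576 = 155236.
With the ceiling, producers sell 608 units at 99, so PS = ½ · (99 - 23) · 608 = 23104.
Change in producer surplus = 23104 - 155236 = -132132.

-132132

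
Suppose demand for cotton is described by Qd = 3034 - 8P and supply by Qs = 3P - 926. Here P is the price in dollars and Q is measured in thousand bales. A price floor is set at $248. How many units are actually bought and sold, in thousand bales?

154

In a free market, 3034 - 8P = 3P - 926 gives the equilibrium P* = 360, Q* = 154.
Since 248 is below P* = 360, the floor does not bind and the free-market outcome prevails.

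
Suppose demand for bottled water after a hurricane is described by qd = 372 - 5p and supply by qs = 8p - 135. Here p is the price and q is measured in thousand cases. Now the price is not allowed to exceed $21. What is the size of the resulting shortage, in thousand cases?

234

In a free market, 372 - 5p = 8p - 135 gives the equilibrium p* = 39, q* = 177.
The ceiling of 21 is below the equilibrium price 39, so it binds.
At p = 21: qd = 372 - 5·21 = 267 and qs = 8·21 - 135 = 33.
Shortage = qd - qs = 267 - 33 = 234.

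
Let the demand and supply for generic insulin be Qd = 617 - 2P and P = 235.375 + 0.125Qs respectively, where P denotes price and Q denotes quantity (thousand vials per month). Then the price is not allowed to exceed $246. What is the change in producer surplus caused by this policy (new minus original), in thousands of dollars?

Rearranging supply gives Qs = 8P - 1883. Equilibrium: 617 - 2P = 8P - 1883, so 2500 = 10P and P* = 250, Q* = 117.
The ceiling of 246 is below the equilibrium price 250, so it binds.
At P = 246: Qd = 617 - 2·246 = 125 and Qs = 8·246 - 1883 = 85.
Producer surplus without the control is ½ · (250 - 235.375) · 117 = 855.5625.
With the ceiling, producers sell 85 units at 246, so PS = ½ · (246 - 235.375) · 85 = 451.5625.
Change in producer surplus = 451.5625 - 855.5625 = -404.

-404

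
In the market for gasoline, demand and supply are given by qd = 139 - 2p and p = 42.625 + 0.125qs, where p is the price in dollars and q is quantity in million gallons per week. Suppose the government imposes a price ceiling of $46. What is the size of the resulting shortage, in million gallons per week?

20

Rearranging supply gives qs = 8p - 341. In a free market, 139 - 2p = 8p - 341 gives the equilibrium p* = 48, q* = 43.
Because the ceiling (46) lies below the market-clearing price, it is binding.
At p = 46: qd = 139 - 2·46 = 47 and qs = 8·46 - 341 = 27.
Shortage = qd - qs = 47 - 27 = 20.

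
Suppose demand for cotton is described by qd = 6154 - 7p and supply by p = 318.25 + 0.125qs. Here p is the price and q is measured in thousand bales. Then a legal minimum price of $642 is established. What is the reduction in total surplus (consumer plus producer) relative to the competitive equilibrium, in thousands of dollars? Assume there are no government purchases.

Rearranging supply gives qs = 8p - 2546. Without the control the market clears where 6154 - 7p = 8p - 2546, i.e. p* = 580 and q* = 2094.
The floor of 642 is above the equilibrium price 580, so it binds.
At p = 642: qd = 6154 - 7·642 = 1660 and qs = 8·642 - 2546 = 2590.
Quantity traded falls to 1660. At q = 1660 the demand price is (6154 - 1660)/7 = 642 and the supply price is (2546 + 1660)/8 = 525.75.
Deadweight loss = ½ · (642 - 525.75) · (2094 - 1660) = ½ · 116.25 · 434 = 25226.25.

25226.25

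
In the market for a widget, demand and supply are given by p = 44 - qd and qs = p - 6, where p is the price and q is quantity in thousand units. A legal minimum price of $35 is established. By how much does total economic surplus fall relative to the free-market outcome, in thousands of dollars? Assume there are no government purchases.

Rearranging demand gives qd = 44 - p. In a free market, 44 - p = p - 6 gives the equilibrium p* = 25, q* = 19.
Because the floor (35) lies above the market-clearing price, it is binding.
At p = 35: qd = 44 - 35 = 9 and qs = 35 - 6 = 29.
Quantity traded falls to 9. At q = 9 the demand price is 44 - 9 = 35 and the supply price is 6 + 9 = 15.
Deadweight loss = ½ · (35 - 15) · (19 - 9) = ½ · 20 · 10 = 100.

100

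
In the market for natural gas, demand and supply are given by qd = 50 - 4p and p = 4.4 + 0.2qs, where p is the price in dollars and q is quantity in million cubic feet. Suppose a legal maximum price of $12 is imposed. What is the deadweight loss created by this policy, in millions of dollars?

0

Rearranging supply gives qs = 5p - 22. In a free market, 50 - 4p = 5p - 22 gives the equilibrium p* = 8, q* = 18.
Since 12 is above p* = 8, the ceiling does not bind and the free-market outcome prevails.
Since the control does not bind, no trades are prevented and deadweight loss is zero.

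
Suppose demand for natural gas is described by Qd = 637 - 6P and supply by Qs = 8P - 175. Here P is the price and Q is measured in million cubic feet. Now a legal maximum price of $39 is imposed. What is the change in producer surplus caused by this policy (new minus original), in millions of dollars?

Equilibrium: 637 - 6P = 8P - 175, so 812 = 14P and P* = 58, Q* = 289.
Since 39 < 58, the ceiling is binding.
At P = 39: Qd = 637 - 6·39 = 403 and Qs = 8·39 - 175 = 137.
Producer surplus without the control is ½ · (58 - 21.875) · 289 = 5220.0625.
With the ceiling, producers sell 137 units at 39, so PS = ½ · (39 - 21.875) · 137 = 1173.0625.
Change in producer surplus = 1173.0625 - 5220.0625 = -4047.

-4047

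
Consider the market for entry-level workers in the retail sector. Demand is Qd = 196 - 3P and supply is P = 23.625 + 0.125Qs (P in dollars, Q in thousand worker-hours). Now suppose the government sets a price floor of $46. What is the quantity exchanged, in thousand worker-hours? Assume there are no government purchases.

58

Rearranging supply gives Qs = 8P - 189. Equilibrium: 196 - 3P = 8P - 189, so 385 = 11P and P* = 35, Q* = 91.
Since 46 > 35, the floor is binding.
At P = 46: Qd = 196 - 3·46 = 58 and Qs = 8·46 - 189 = 179.
The quantity actually transacted is the short side, demand: 58.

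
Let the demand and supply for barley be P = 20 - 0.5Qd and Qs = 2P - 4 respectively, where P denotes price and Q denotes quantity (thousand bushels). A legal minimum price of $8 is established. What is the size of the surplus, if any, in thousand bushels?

0

Rearranging demand gives Qd = 40 - 2P. Equilibrium: 40 - 2P = 2P - 4, so 44 = 4P and P* = 11, Q* = 18.
The floor of 8 is below the equilibrium price 11, so it is not binding; the market clears at P* = 11, Q* = 18.
Since the control does not bind, there is no surplus.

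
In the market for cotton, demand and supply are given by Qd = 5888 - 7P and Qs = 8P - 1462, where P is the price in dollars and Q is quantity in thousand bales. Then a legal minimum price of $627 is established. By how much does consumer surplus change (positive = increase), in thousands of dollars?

In a free market, 5888 - 7P = 8P - 1462 gives the equilibrium P* = 490, Q* = 2458.
The floor of 627 is above the equilibrium price 490, so it binds.
At P = 627: Qd = 5888 - 7·627 = 1499 and Qs = 8·627 - 1462 = 3554.
Consumer surplus without the control is ½ · (5888/7 - 490) · 2458 = 3020882/7.
With the floor, consumers buy 1499 units at 627, so CS = ½ · (5888/7 - 627) · 1499 = 2247001/14.
Change in consumer surplus = 2247001/14 - 3020882/7 = -271054.5.

-271054.5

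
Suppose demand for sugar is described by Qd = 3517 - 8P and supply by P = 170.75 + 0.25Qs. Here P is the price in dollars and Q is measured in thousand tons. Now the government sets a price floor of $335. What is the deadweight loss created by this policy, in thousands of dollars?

0

Rearranging supply gives Qs = 4P - 683. Without the control the market clears where 3517 - 8P = 4P - 683, i.e. P* = 350 and Q* = 717.
Since 335 is below P* = 350, the floor does not bind and the free-market outcome prevails.
Since the control does not bind, no trades are prevented and deadweight loss is zero.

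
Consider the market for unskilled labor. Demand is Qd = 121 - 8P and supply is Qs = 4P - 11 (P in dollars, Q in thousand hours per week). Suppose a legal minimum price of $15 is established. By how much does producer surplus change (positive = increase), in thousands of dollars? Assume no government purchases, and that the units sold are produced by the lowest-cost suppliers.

Equilibrium: 121 - 8P = 4P - 11, so 132 = 12P and P* = 11, Q* = 33.
Because the floor (15) lies above the market-clearing price, it is binding.
At P = 15: Qd = 121 - 8·15 = 1 and Qs = 4·15 - 11 = 49.
Producer surplus without the control is ½ · (11 - 2.75) · 33 = 136.125.
With the floor, 1 units are sold at 15. The supply price at Q = 1 is 3, so PS = ½ · [(15 - 2.75) + (15 - 3)] · 1 = 12.125.
Change in producer surplus = 12.125 - 136.125 = -124.

-124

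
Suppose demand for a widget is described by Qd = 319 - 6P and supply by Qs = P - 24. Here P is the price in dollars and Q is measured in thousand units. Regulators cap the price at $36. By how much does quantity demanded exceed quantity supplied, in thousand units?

In a free market, 319 - 6P = P - 24 gives the equilibrium P* = 49, Q* = 25.
Since 36 < 49, the ceiling is binding.
At P = 36: Qd = 319 - 6·36 = 103 and Qs = 36 - 24 = 12.
Shortage = Qd - Qs = 103 - 12 = 91.

91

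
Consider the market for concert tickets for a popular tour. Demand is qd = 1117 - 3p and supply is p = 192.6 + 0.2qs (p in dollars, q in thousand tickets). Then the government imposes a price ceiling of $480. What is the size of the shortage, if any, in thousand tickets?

0

Rearranging supply gives qs = 5p - 963. In a free market, 1117 - 3p = 5p - 963 gives the equilibrium p* = 260, q* = 337.
Since 480 is above p* = 260, the ceiling does not bind and the free-market outcome prevails.
Since the control does not bind, there is no shortage.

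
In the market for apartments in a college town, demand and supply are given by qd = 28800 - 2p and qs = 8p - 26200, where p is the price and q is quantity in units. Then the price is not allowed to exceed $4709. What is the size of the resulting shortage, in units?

In a free market, 28800 - 2p = 8p - 26200 gives the equilibrium p* = 5500, q* = 17800.
Because the ceiling (4709) lies below the market-clearing price, it is binding.
At p = 4709: qd = 28800 - 2·4709 = 19382 and qs = 8·4709 - 26200 = 11472.
Shortage = qd - qs = 19382 - 11472 = 7910.

7910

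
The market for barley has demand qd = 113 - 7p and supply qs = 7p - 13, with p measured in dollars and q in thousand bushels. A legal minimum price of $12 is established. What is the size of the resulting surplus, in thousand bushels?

42

Without the control the market clears where 113 - 7p = 7p - 13, i.e. p* = 9 and q* = 50.
The floor of 12 is above the equilibrium price 9, so it binds.
At p = 12: qd = 113 - 7·12 = 29 and qs = 7·12 - 13 = 71.
Surplus = qs - qd = 71 - 29 = 42.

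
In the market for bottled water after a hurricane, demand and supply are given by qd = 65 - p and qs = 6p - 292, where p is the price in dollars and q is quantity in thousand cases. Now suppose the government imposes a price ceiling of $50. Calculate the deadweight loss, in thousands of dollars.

Without the control the market clears where 65 - p = 6p - 292, i.e. p* = 51 and q* = 14.
The ceiling of 50 is below the equilibrium price 51, so it binds.
At p = 50: qd = 65 - 50 = 15 and qs = 6·50 - 292 = 8.
Quantity traded falls to 8. At q = 8 the demand price is 65 - 8 = 57 and the supply price is (292 + 8)/6 = 50.
Deadweight loss = ½ · (57 - 50) · (14 - 8) = ½ · 7 · 6 = 21.

21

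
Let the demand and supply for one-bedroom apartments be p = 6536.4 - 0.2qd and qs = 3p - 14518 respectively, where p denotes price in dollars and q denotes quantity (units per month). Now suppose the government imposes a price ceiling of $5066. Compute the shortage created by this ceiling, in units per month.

6672

Rearranging demand gives qd = 32682 - 5p. In a free market, 32682 - 5p = 3p - 14518 gives the equilibrium p* = 5900, q* = 3182.
The ceiling of 5066 is below the equilibrium price 5900, so it binds.
At p = 5066: qd = 32682 - 5·5066 = 7352 and qs = 3·5066 - 14518 = 680.
Shortage = qd - qs = 7352 - 680 = 6672.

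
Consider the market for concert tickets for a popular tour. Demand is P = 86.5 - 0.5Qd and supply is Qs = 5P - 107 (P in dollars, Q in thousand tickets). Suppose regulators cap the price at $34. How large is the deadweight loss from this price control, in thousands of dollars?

315

Rearranging demand gives Qd = 173 - 2P. Equilibrium: 173 - 2P = 5P - 107, so 280 = 7P and P* = 40, Q* = 93.
Since 34 < 40, the ceiling is binding.
At P = 34: Qd = 173 - 2·34 = 105 and Qs = 5·34 - 107 = 63.
Quantity traded falls to 63. At Q = 63 the demand price is (173 - 63)/2 = 55 and the supply price is (107 + 63)/5 = 34.
Deadweight loss = ½ · (55 - 34) · (93 - 63) = ½ · 21 · 30 = 315.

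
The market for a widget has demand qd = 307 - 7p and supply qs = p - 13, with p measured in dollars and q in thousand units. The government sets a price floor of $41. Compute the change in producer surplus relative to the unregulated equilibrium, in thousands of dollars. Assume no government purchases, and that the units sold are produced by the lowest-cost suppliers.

Without the control the market clears where 307 - 7p = p - 13, i.e. p* = 40 and q* = 27.
Because the floor (41) lies above the market-clearing price, it is binding.
At p = 41: qd = 307 - 7·41 = 20 and qs = 41 - 13 = 28.
Producer surplus without the control is ½ · (40 - 13) · 27 = 364.5.
With the floor, 20 units are sold at 41. The supply price at q = 20 is 33, so PS = ½ · [(41 - 13) + (41 - 33)] · 20 = 360.
Change in producer surplus = 360 - 364.5 = -4.5.

-4.5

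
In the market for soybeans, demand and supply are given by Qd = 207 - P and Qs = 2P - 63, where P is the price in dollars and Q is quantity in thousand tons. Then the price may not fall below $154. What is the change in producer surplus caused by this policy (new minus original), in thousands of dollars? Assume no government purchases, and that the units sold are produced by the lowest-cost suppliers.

2368

Equilibrium: 207 - P = 2P - 63, so 270 = 3P and P* = 90, Q* = 117.
The floor of 154 is above the equilibrium price 90, so it binds.
At P = 154: Qd = 207 - 154 = 53 and Qs = 2·154 - 63 = 245.
Producer surplus without the control is ½ · (90 - 31.5) · 117 = 3422.25.
With the floor, 53 units are sold at 154. The supply price at Q = 53 is 58, so PS = ½ · [(154 - 31.5) + (154 - 58)] · 53 = 5790.25.
Change in producer surplus = 5790.25 - 3422.25 = 2368.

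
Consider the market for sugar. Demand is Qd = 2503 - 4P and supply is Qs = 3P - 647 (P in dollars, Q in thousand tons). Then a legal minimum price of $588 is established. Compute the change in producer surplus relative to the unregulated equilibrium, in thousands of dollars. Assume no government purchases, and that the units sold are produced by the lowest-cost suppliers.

-29946

Equilibrium: 2503 - 4P = 3P - 647, so 3150 = 7P and P* = 450, Q* = 703.
Because the floor (588) lies above the market-clearing price, it is binding.
At P = 588: Qd = 2503 - 4·588 = 151 and Qs = 3·588 - 647 = 1117.
Producer surplus without the control is ½ · (450 - 647/3) · 703 = 494209/6.
With the floor, 151 units are sold at 588. The supply price at Q = 151 is 266, so PS = ½ · [(588 - 647/3) + (588 - 266)] · 151 = 314533/6.
Change in producer surplus = 314533/6 - 494209/6 = -29946.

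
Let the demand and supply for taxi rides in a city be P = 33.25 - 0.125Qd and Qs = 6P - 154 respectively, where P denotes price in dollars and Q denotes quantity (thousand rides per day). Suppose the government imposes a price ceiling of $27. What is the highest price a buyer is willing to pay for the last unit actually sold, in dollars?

Rearranging demand gives Qd = 266 - 8P. Setting quantity demanded equal to quantity supplied, 266 - 8P = 6P - 154, gives P* = 30 and Q* = 26.
Because the ceiling (27) lies below the market-clearing price, it is binding.
At P = 27: Qd = 266 - 8·27 = 50 and Qs = 6·27 - 154 = 8.
Only 8 units reach the market. On the demand curve, the marginal buyer's willingness to pay at Q = 8 is (266 - 8)/8 = 32.25.

32.25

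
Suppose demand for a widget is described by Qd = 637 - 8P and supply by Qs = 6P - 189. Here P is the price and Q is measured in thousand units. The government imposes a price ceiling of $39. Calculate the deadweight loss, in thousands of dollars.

2100

Without the control the market clears where 637 - 8P = 6P - 189, i.e. P* = 59 and Q* = 165.
Because the ceiling (39) lies below the market-clearing price, it is binding.
At P = 39: Qd = 637 - 8·39 = 325 and Qs = 6·39 - 189 = 45.
Quantity traded falls to 45. At Q = 45 the demand price is (637 - 45)/8 = 74 and the supply price is (189 + 45)/6 = 39.
Deadweight loss = ½ · (74 - 39) · (165 - 45) = ½ · 35 · 120 = 2100.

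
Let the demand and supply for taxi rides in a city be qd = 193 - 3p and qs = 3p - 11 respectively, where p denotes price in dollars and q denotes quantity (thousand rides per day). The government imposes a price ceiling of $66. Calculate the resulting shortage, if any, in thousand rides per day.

In a free market, 193 - 3p = 3p - 11 gives the equilibrium p* = 34, q* = 91.
The ceiling of 66 is above the equilibrium price 34, so it is not binding; the market clears at p* = 34, q* = 91.
Since the control does not bind, there is no shortage.

0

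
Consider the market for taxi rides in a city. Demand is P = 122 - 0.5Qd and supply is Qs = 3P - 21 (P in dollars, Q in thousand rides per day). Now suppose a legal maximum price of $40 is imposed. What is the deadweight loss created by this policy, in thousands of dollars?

633.75

Rearranging demand gives Qd = 244 - 2P. Without the control the market clears where 244 - 2P = 3P - 21, i.e. P* = 53 and Q* = 138.
Because the ceiling (40) lies below the market-clearing price, it is binding.
At P = 40: Qd = 244 - 2·40 = 164 and Qs = 3·40 - 21 = 99.
Quantity traded falls to 99. At Q = 99 the demand price is (244 - 99)/2 = 72.5 and the supply price is (21 + 99)/3 = 40.
Deadweight loss = ½ · (72.5 - 40) · (138 - 99) = ½ · 32.5 · 39 = 633.75.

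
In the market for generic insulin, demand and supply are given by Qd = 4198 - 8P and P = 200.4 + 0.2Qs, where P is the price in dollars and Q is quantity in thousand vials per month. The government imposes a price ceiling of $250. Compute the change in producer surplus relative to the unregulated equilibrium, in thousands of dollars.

-93450

Rearranging supply gives Qs = 5P - 1002. Without the control the market clears where 4198 - 8P = 5P - 1002, i.e. P* = 400 and Q* = 998.
The ceiling of 250 is below the equilibrium price 400, so it binds.
At P = 250: Qd = 4198 - 8·250 = 2198 and Qs = 5·250 - 1002 = 248.
Producer surplus without the control is ½ · (400 - 200.4) · 998 = 99600.4.
With the ceiling, producers sell 248 units at 250, so PS = ½ · (250 - 200.4) · 248 = 6150.4.
Change in producer surplus = 6150.4 - 99600.4 = -93450.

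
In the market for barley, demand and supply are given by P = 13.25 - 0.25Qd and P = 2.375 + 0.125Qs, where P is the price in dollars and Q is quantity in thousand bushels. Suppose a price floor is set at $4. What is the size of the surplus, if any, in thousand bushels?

Rearranging demand gives Qd = 53 - 4P; rearranging supply gives Qs = 8P - 19. In a free market, 53 - 4P = 8P - 19 gives the equilibrium P* = 6, Q* = 29.
The floor of 4 is below the equilibrium price 6, so it is not binding; the market clears at P* = 6, Q* = 29.
Since the control does not bind, there is no surplus.

0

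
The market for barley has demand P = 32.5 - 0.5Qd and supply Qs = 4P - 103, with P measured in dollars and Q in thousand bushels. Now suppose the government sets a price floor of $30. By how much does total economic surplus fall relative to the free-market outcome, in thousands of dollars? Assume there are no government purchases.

6

Rearranging demand gives Qd = 65 - 2P. Equilibrium: 65 - 2P = 4P - 103, so 168 = 6P and P* = 28, Q* = 9.
Since 30 > 28, the floor is binding.
At P = 30: Qd = 65 - 2·30 = 5 and Qs = 4·30 - 103 = 17.
Quantity traded falls to 5. At Q = 5 the demand price is (65 - 5)/2 = 30 and the supply price is (103 + 5)/4 = 27.
Deadweight loss = ½ · (30 - 27) · (9 - 5) = ½ · 3 · 4 = 6.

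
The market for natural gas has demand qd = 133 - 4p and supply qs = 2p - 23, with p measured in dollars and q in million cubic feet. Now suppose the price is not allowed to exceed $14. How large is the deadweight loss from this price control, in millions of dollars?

In a free market, 133 - 4p = 2p - 23 gives the equilibrium p* = 26, q* = 29.
Since 14 < 26, the ceiling is binding.
At p = 14: qd = 133 - 4·14 = 77 and qs = 2·14 - 23 = 5.
Quantity traded falls to 5. At q = 5 the demand price is (133 - 5)/4 = 32 and the supply price is (23 + 5)/2 = 14.
Deadweight loss = ½ · (32 - 14) · (29 - 5) = ½ · 18 · 24 = 216.

216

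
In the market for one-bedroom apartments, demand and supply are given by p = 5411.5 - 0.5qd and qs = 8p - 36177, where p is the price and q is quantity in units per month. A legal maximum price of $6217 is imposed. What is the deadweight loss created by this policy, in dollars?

Rearranging demand gives qd = 10823 - 2p. Setting quantity demanded equal to quantity supplied, 10823 - 2p = 8p - 36177, gives p* = 4700 and q* = 1423.
The ceiling of 6217 is above the equilibrium price 4700, so it is not binding; the market clears at p* = 4700, q* = 1423.
Since the control does not bind, no trades are prevented and deadweight loss is zero.

0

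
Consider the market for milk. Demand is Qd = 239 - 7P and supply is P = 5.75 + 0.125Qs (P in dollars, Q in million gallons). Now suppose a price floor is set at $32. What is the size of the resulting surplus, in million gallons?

Rearranging supply gives Qs = 8P - 46. In a free market, 239 - 7P = 8P - 46 gives the equilibrium P* = 19, Q* = 106.
The floor of 32 is above the equilibrium price 19, so it binds.
At P = 32: Qd = 239 - 7·32 = 15 and Qs = 8·32 - 46 = 210.
Surplus = Qs - Qd = 210 - 15 = 195.

195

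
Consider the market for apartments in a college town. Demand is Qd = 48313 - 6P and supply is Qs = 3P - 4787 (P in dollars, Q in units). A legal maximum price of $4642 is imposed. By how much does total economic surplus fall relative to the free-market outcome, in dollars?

In a free market, 48313 - 6P = 3P - 4787 gives the equilibrium P* = 5900, Q* = 12913.
Since 4642 < 5900, the ceiling is binding.
At P = 4642: Qd = 48313 - 6·4642 = 20461 and Qs = 3·4642 - 4787 = 9139.
Quantity traded falls to 9139. At Q = 9139 the demand price is (48313 - 9139)/6 = 6529 and the supply price is (4787 + 9139)/3 = 4642.
Deadweight loss = ½ · (6529 - 4642) · (12913 - 9139) = ½ · 1887 · 3774 = 3560769.

3560769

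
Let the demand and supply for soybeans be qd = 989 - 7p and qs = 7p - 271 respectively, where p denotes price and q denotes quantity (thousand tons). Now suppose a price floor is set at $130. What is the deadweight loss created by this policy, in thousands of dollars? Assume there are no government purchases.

In a free market, 989 - 7p = 7p - 271 gives the equilibrium p* = 90, q* = 359.
Since 130 > 90, the floor is binding.
At p = 130: qd = 989 - 7·130 = 79 and qs = 7·130 - 271 = 639.
Quantity traded falls to 79. At q = 79 the demand price is (989 - 79)/7 = 130 and the supply price is (271 + 79)/7 = 50.
Deadweight loss = ½ · (130 - 50) · (359 - 79) = ½ · 80 · 280 = 11200.

11200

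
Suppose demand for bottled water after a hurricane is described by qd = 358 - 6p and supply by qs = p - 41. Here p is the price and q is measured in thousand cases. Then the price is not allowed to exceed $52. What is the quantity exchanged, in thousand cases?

11

Equilibrium: 358 - 6p = p - 41, so 399 = 7p and p* = 57, q* = 16.
The ceiling of 52 is below the equilibrium price 57, so it binds.
At p = 52: qd = 358 - 6·52 = 46 and qs = 52 - 41 = 11.
The quantity actually transacted is the short side, supply: 11.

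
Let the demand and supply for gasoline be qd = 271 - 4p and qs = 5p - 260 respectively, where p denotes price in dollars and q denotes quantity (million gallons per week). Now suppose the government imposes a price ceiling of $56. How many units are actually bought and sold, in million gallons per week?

Setting quantity demanded equal to quantity supplied, 271 - 4p = 5p - 260, gives p* = 59 and q* = 35.
Since 56 < 59, the ceiling is binding.
At p = 56: qd = 271 - 4·56 = 47 and qs = 5·56 - 260 = 20.
The quantity actually transacted is the short side, supply: 20.

20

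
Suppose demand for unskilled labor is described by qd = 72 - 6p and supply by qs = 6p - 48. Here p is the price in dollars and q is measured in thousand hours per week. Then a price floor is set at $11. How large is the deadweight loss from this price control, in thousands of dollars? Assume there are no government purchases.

In a free market, 72 - 6p = 6p - 48 gives the equilibrium p* = 10, q* = 12.
Because the floor (11) lies above the market-clearing price, it is binding.
At p = 11: qd = 72 - 6·11 = 6 and qs = 6·11 - 48 = 18.
Quantity traded falls to 6. At q = 6 the demand price is (72 - 6)/6 = 11 and the supply price is (48 + 6)/6 = 9.
Deadweight loss = ½ · (11 - 9) · (12 - 6) = ½ · 2 · 6 = 6.

6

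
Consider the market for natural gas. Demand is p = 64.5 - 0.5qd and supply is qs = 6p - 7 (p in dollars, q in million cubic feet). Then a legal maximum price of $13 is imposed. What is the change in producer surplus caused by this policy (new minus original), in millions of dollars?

Rearranging demand gives qd = 129 - 2p. Equilibrium: 129 - 2p = 6p - 7, so 136 = 8p and p* = 17, q* = 95.
Since 13 < 17, the ceiling is binding.
At p = 13: qd = 129 - 2·13 = 103 and qs = 6·13 - 7 = 71.
Producer surplus without the control is ½ · (17 - 7/6) · 95 = 9025/12.
With the ceiling, producers sell 71 units at 13, so PS = ½ · (13 - 7/6) · 71 = 5041/12.
Change in producer surplus = 5041/12 - 9025/12 = -332.

-332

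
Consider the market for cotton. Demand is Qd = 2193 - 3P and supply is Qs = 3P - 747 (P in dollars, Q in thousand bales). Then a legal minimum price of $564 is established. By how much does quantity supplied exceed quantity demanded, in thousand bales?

444

Equilibrium: 2193 - 3P = 3P - 747, so 2940 = 6P and P* = 490, Q* = 723.
Because the floor (564) lies above the market-clearing price, it is binding.
At P = 564: Qd = 2193 - 3·564 = 501 and Qs = 3·564 - 747 = 945.
Surplus = Qs - Qd = 945 - 501 = 444.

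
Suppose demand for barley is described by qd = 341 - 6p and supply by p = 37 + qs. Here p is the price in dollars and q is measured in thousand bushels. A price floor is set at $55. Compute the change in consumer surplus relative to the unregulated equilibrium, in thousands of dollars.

-14

Rearranging supply gives qs = p - 37. Without the control the market clears where 341 - 6p = p - 37, i.e. p* = 54 and q* = 17.
The floor of 55 is above the equilibrium price 54, so it binds.
At p = 55: qd = 341 - 6·55 = 11 and qs = 55 - 37 = 18.
Consumer surplus without the control is ½ · (341/6 - 54) · 17 = 289/12.
With the floor, consumers buy 11 units at 55, so CS = ½ · (341/6 - 55) · 11 = 121/12.
Change in consumer surplus = 121/12 - 289/12 = -14.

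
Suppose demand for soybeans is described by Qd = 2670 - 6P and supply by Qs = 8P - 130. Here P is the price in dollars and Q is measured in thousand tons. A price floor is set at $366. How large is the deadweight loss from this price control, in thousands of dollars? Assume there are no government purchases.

In a free market, 2670 - 6P = 8P - 130 gives the equilibrium P* = 200, Q* = 1470.
Because the floor (366) lies above the market-clearing price, it is binding.
At P = 366: Qd = 2670 - 6·366 = 474 and Qs = 8·366 - 130 = 2798.
Quantity traded falls to 474. At Q = 474 the demand price is (2670 - 474)/6 = 366 and the supply price is (130 + 474)/8 = 75.5.
Deadweight loss = ½ · (366 - 75.5) · (1470 - 474) = ½ · 290.5 · 996 = 144669.

144669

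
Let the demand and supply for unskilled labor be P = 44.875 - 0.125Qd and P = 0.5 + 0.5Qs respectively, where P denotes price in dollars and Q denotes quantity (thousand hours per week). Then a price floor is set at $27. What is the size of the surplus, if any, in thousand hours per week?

0

Rearranging demand gives Qd = 359 - 8P; rearranging supply gives Qs = 2P - 1. Equilibrium: 359 - 8P = 2P - 1, so 360 = 10P and P* = 36, Q* = 71.
Since 27 is below P* = 36, the floor does not bind and the free-market outcome prevails.
Since the control does not bind, there is no surplus.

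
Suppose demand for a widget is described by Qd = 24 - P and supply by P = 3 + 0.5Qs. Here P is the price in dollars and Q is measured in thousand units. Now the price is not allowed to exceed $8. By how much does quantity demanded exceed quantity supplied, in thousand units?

Rearranging supply gives Qs = 2P - 6. In a free market, 24 - P = 2P - 6 gives the equilibrium P* = 10, Q* = 14.
Since 8 < 10, the ceiling is binding.
At P = 8: Qd = 24 - 8 = 16 and Qs = 2·8 - 6 = 10.
Shortage = Qd - Qs = 16 - 10 = 6.

6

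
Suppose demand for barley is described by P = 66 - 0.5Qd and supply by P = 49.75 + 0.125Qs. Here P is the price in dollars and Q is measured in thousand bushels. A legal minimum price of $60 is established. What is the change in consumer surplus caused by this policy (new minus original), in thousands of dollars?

Rearranging demand gives Qd = 132 - 2P; rearranging supply gives Qs = 8P - 398. Without the control the market clears where 132 - 2P = 8P - 398, i.e. P* = 53 and Q* = 26.
Because the floor (60) lies above the market-clearing price, it is binding.
At P = 60: Qd = 132 - 2·60 = 12 and Qs = 8·60 - 398 = 82.
Consumer surplus without the control is ½ · (66 - 53) · 26 = 169.
With the floor, consumers buy 12 units at 60, so CS = ½ · (66 - 60) · 12 = 36.
Change in consumer surplus = 36 - 169 = -133.

-133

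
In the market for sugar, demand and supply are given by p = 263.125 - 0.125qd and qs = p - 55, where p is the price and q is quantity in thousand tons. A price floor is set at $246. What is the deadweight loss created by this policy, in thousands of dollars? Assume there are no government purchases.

Rearranging demand gives qd = 2105 - 8p. Without the control the market clears where 2105 - 8p = p - 55, i.e. p* = 240 and q* = 185.
The floor of 246 is above the equilibrium price 240, so it binds.
At p = 246: qd = 2105 - 8·246 = 137 and qs = 246 - 55 = 191.
Quantity traded falls to 137. At q = 137 the demand price is (2105 - 137)/8 = 246 and the supply price is 55 + 137 = 192.
Deadweight loss = ½ · (246 - 192) · (185 - 137) = ½ · 54 · 48 = 1296.

1296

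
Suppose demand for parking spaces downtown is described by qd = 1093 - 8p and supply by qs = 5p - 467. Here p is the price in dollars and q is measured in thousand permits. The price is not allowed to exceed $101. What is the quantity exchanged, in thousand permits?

38

Equilibrium: 1093 - 8p = 5p - 467, so 1560 = 13p and p* = 120, q* = 133.
Because the ceiling (101) lies below the market-clearing price, it is binding.
At p = 101: qd = 1093 - 8·101 = 285 and qs = 5·101 - 467 = 38.
The quantity actually transacted is the short side, supply: 38.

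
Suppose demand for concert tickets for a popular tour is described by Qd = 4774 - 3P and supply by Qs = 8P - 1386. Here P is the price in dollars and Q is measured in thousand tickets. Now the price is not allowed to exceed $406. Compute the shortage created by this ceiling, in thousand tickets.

Setting quantity demanded equal to quantity supplied, 4774 - 3P = 8P - 1386, gives P* = 560 and Q* = 3094.
The ceiling of 406 is below the equilibrium price 560, so it binds.
At P = 406: Qd = 4774 - 3·406 = 3556 and Qs = 8·406 - 1386 = 1862.
Shortage = Qd - Qs = 3556 - 1862 = 1694.

1694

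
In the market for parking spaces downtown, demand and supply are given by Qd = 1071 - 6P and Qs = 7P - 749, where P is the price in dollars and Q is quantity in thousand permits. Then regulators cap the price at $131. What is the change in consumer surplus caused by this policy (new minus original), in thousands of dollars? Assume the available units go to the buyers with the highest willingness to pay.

Equilibrium: 1071 - 6P = 7P - 749, so 1820 = 13P and P* = 140, Q* = 231.
Because the ceiling (131) lies below the market-clearing price, it is binding.
At P = 131: Qd = 1071 - 6·131 = 285 and Qs = 7·131 - 749 = 168.
Consumer surplus without the control is ½ · (178.5 - 140) · 231 = 4446.75.
With the ceiling, 168 units are sold at 131 (assume they go to the highest-value buyers). The demand price at Q = 168 is 150.5, so CS = ½ · [(178.5 - 131) + (150.5 - 131)] · 168 = 5628.
Change in consumer surplus = 5628 - 4446.75 = 1181.25.

1181.25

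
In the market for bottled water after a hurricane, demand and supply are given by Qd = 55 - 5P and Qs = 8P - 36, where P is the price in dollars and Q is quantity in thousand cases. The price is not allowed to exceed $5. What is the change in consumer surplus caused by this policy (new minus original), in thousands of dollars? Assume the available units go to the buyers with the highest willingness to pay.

Setting quantity demanded equal to quantity supplied, 55 - 5P = 8P - 36, gives P* = 7 and Q* = 20.
Since 5 < 7, the ceiling is binding.
At P = 5: Qd = 55 - 5·5 = 30 and Qs = 8·5 - 36 = 4.
Consumer surplus without the control is ½ · (11 - 7) · 20 = 40.
With the ceiling, 4 units are sold at 5 (assume they go to the highest-value buyers). The demand price at Q = 4 is 10.2, so CS = ½ · [(11 - 5) + (10.2 - 5)] · 4 = 22.4.
Change in consumer surplus = 22.4 - 40 = -17.6.

-17.6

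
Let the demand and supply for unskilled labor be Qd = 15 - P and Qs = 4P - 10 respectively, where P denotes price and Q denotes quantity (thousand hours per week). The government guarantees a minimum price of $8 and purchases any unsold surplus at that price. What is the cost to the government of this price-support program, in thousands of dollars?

120

Equilibrium: 15 - P = 4P - 10, so 25 = 5P and P* = 5, Q* = 10.
Because the floor (8) lies above the market-clearing price, it is binding.
At P = 8: Qd = 15 - 8 = 7 and Qs = 4·8 - 10 = 22.
Surplus = Qs - Qd = 15.
Government expenditure = surplus × support price = 15 × 8 = 120.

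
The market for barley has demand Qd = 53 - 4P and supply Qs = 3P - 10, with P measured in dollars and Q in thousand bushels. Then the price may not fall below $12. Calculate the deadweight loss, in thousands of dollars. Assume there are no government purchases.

In a free market, 53 - 4P = 3P - 10 gives the equilibrium P* = 9, Q* = 17.
Because the floor (12) lies above the market-clearing price, it is binding.
At P = 12: Qd = 53 - 4·12 = 5 and Qs = 3·12 - 10 = 26.
Quantity traded falls to 5. At Q = 5 the demand price is (53 - 5)/4 = 12 and the supply price is (10 + 5)/3 = 5.
Deadweight loss = ½ · (12 - 5) · (17 - 5) = ½ · 7 · 12 = 42.

42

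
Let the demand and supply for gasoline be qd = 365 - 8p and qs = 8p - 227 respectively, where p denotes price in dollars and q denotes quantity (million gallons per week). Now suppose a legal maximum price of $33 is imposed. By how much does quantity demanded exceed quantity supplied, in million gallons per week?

Equilibrium: 365 - 8p = 8p - 227, so 592 = 16p and p* = 37, q* = 69.
Because the ceiling (33) lies below the market-clearing price, it is binding.
At p = 33: qd = 365 - 8·33 = 101 and qs = 8·33 - 227 = 37.
Shortage = qd - qs = 101 - 37 = 64.

64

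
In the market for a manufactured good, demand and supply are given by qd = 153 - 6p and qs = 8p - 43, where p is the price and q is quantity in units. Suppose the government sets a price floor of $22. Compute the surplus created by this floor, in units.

112

In a free market, 153 - 6p = 8p - 43 gives the equilibrium p* = 14, q* = 69.
Since 22 > 14, the floor is binding.
At p = 22: qd = 153 - 6·22 = 21 and qs = 8·22 - 43 = 133.
Surplus = qs - qd = 133 - 21 = 112.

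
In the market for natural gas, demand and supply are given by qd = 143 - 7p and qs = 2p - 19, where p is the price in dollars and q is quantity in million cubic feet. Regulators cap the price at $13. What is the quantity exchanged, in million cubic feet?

Without the control the market clears where 143 - 7p = 2p - 19, i.e. p* = 18 and q* = 17.
Since 13 < 18, the ceiling is binding.
At p = 13: qd = 143 - 7·13 = 52 and qs = 2·13 - 19 = 7.
The quantity actually transacted is the short side, supply: 7.

7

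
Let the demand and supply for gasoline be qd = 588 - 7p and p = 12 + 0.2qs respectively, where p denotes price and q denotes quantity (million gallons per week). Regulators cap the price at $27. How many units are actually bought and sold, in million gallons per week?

75

Rearranging supply gives qs = 5p - 60. Equilibrium: 588 - 7p = 5p - 60, so 648 = 12p and p* = 54, q* = 210.
Since 27 < 54, the ceiling is binding.
At p = 27: qd = 588 - 7·27 = 399 and qs = 5·27 - 60 = 75.
The quantity actually transacted is the short side, supply: 75.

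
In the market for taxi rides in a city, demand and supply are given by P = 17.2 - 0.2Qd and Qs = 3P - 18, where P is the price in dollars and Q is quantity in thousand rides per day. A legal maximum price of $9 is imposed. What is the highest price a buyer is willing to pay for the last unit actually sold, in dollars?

Rearranging demand gives Qd = 86 - 5P. Equilibrium: 86 - 5P = 3P - 18, so 104 = 8P and P* = 13, Q* = 21.
Since 9 < 13, the ceiling is binding.
At P = 9: Qd = 86 - 5·9 = 41 and Qs = 3·9 - 18 = 9.
Only 9 units reach the market. On the demand curve, the marginal buyer's willingness to pay at Q = 9 is (86 - 9)/5 = 15.4.

15.4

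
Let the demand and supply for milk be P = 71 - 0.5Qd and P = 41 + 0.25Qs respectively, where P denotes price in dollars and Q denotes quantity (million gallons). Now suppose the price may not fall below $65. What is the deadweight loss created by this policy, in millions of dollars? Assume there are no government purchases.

294

Rearranging demand gives Qd = 142 - 2P; rearranging supply gives Qs = 4P - 164. In a free market, 142 - 2P = 4P - 164 gives the equilibrium P* = 51, Q* = 40.
The floor of 65 is above the equilibrium price 51, so it binds.
At P = 65: Qd = 142 - 2·65 = 12 and Qs = 4·65 - 164 = 96.
Quantity traded falls to 12. At Q = 12 the demand price is (142 - 12)/2 = 65 and the supply price is (164 + 12)/4 = 44.
Deadweight loss = ½ · (65 - 44) · (40 - 12) = ½ · 21 · 28 = 294.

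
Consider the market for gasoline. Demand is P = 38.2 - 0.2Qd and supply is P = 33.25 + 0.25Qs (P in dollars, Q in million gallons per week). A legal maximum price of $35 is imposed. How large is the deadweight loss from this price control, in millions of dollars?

Rearranging demand gives Qd = 191 - 5P; rearranging supply gives Qs = 4P - 133. Without the control the market clears where 191 - 5P = 4P - 133, i.e. P* = 36 and Q* = 11.
Since 35 < 36, the ceiling is binding.
At P = 35: Qd = 191 - 5·35 = 16 and Qs = 4·35 - 133 = 7.
Quantity traded falls to 7. At Q = 7 the demand price is (191 - 7)/5 = 36.8 and the supply price is (133 + 7)/4 = 35.
Deadweight loss = ½ · (36.8 - 35) · (11 - 7) = ½ · 1.8 · 4 = 3.6.

3.6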